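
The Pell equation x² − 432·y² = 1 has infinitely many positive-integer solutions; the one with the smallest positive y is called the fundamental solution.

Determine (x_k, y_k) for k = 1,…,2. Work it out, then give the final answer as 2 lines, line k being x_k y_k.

√432 → a₀=20, period (1,3,1,1,1,3,1,40); ℓ=8 even so k=7
step 0: (20, 1)  from 20·(1,0) + (0,1)
…
step 2: (83, 4)  from 3·(21,1) + (20,1)
step 3: (104, 5)  from 1·(83,4) + (21,1)
step 4: (187, 9)  from 1·(104,5) + (83,4)
…
step 6: (1060, 51)  from 3·(291,14) + (187,9)
step 7: (1351, 65)  from 1·(1060,51) + (291,14)
fundamental: x₁=1351, y₁=65  (since 1825201 − 432·4225 = 1)
n=2: (1351,65)∘(1351,65) = (1351·1351+432·65·65, 1351·65+65·1351) = (3650401,175630)

1351 65
3650401 175630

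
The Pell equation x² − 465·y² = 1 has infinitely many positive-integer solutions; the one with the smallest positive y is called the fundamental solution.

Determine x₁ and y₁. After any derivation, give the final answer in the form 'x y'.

15871 736

√465 → a₀=21, period (1,1,3,2,2,2,3,1,1,42); ℓ=10 even so k=9
step 0: (21, 1)  from 21·(1,0) + (0,1)
…
step 4: (345, 16)  from 2·(151,7) + (43,2)
step 5: (841, 39)  from 2·(345,16) + (151,7)
step 6: (2027, 94)  from 2·(841,39) + (345,16)
…
step 8: (8949, 415)  from 1·(6922,321) + (2027,94)
step 9: (15871, 736)  from 1·(8949,415) + (6922,321)
→ (15871, 736).  Check: 15871²=251888641, 465·736²=251888640, difference 1.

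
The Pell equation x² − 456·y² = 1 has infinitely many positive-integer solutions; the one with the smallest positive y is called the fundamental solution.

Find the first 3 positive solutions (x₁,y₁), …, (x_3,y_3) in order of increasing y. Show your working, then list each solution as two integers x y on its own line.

1025 48
2101249 98400
4307559425 201719952

√456 → a₀=21, period (2,1,4,1,2,42); ℓ=6 even so k=5
a_0=21:  p_0=21·1+0=21,  q_0=21·0+1=1
a_1=2:  p_1=2·21+1=43,  q_1=2·1+0=2
…
a_4=1:  p_4=1·299+64=363,  q_4=1·14+3=17
a_5=2:  p_5=2·363+299=1025,  q_5=2·17+14=48
(x₁, y₁) = (1025, 48);  1025² − 456·48² = 1 ✓
(1025+48√456)^2 = 2101249 + 98400√456
(1025+48√456)^3 = 4307559425 + 201719952√456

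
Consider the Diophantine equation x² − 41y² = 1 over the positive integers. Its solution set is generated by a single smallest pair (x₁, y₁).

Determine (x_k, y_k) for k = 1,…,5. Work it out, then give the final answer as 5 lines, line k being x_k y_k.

√41 → a₀=6, period (2,2,12); ℓ=3 odd so k=5
i=0: a=6 ⇒ p=6, q=1
i=1: a=2 ⇒ p=13, q=2
i=2: a=2 ⇒ p=32, q=5
i=3: a=12 ⇒ p=397, q=62
i=4: a=2 ⇒ p=826, q=129
i=5: a=2 ⇒ p=2049, q=320
(x₁, y₁) = (2049, 320);  2049² − 41·320² = 1 ✓
n=2: (2049,320)∘(2049,320) = (2049·2049+41·320·320, 2049·320+320·2049) = (8396801,1311360)
n=3: (8396801,1311360)∘(2049,320) = (2049·8396801+41·320·1311360, 2049·1311360+320·8396801) = (34410088449,5373952960)
n=4: (34410088449,5373952960)∘(2049,320) = (2049·34410088449+41·320·5373952960, 2049·5373952960+320·34410088449) = (141012534067201,22022457918720)
n=5: (141012534067201,22022457918720)∘(2049,320) = (2049·141012534067201+41·320·22022457918720, 2049·22022457918720+320·141012534067201) = (577869330197301249,90248027176961600)

2049 320
8396801 1311360
34410088449 5373952960
141012534067201 22022457918720
577869330197301249 90248027176961600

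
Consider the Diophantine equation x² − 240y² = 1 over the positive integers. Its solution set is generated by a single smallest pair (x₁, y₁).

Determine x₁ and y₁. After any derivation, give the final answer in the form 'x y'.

31 2

√240 → a₀=15, period (2,30); ℓ=2 even so k=1
k=0  a_k=15  p_k/q_k = 15/1
k=1  a_k=2  p_k/q_k = 31/2
(x₁, y₁) = (31, 2);  31² − 240·2² = 1 ✓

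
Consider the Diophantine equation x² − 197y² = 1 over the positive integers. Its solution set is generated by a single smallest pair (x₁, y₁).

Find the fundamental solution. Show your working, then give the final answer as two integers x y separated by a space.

393 28

d=197: √d = [14; 28] (ℓ=1, odd), read p_1/q_1
a_0=14:  p_0=14·1+0=14,  q_0=14·0+1=1
a_1=28:  p_1=28·14+1=393,  q_1=28·1+0=28
→ (393, 28).  Check: 393²=154449, 197·28²=154448, difference 1.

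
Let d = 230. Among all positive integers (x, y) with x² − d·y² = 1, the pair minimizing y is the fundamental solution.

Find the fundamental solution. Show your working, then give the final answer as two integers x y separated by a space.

91 6

√230 = [15; 6,30, …], period ℓ=2 (even) → k=1
k=0  a_k=15  p_k/q_k = 15/1
k=1  a_k=6  p_k/q_k = 91/6
(x₁, y₁) = (91, 6);  91² − 230·6² = 1 ✓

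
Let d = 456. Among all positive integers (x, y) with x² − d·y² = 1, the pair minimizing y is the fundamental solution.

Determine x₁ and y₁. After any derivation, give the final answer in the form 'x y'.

√456 → a₀=21, period (2,1,4,1,2,42); ℓ=6 even so k=5
step 0: (21, 1)  from 21·(1,0) + (0,1)
step 1: (43, 2)  from 2·(21,1) + (1,0)
…
step 4: (363, 17)  from 1·(299,14) + (64,3)
step 5: (1025, 48)  from 2·(363,17) + (299,14)
→ (1025, 48).  Check: 1025²=1050625, 456·48²=1050624, difference 1.

1025 48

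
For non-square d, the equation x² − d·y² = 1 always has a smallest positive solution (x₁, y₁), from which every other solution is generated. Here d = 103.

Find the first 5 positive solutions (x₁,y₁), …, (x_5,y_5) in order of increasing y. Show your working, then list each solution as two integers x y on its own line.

d=103: √d = [10; 6,1,2,1,1,9,1,1,2,1,6,20] (ℓ=12, even), read p_11/q_11
step 0: (10, 1)  from 10·(1,0) + (0,1)
…
step 5: (477, 47)  from 1·(274,27) + (203,20)
…
step 10: (33877, 3338)  from 1·(24266,2391) + (9611,947)
step 11: (227528, 22419)  from 6·(33877,3338) + (24266,2391)
fundamental: x₁=227528, y₁=22419  (since 51768990784 − 103·502611561 = 1)
(227528+22419√103)^2 = 103537981567 + 10201900464√103
(227528+22419√103)^3 = 47115579739725224 + 4642436017523565√103
(227528+22419√103)^4 = 21440227253936863550977 + 2112568364380001494176√103
(227528+22419√103)^5 = 9756504053220377800313664488 + 961336909616663523916230291√103

227528 22419
103537981567 10201900464
47115579739725224 4642436017523565
21440227253936863550977 2112568364380001494176
9756504053220377800313664488 961336909616663523916230291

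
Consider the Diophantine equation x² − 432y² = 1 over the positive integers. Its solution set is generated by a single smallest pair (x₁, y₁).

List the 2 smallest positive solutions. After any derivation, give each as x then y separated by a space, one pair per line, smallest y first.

[20; 1,3,1,1,1,3,1,40] for √432; ℓ=8 ⇒ convergent index 7
k=0  a_k=20  p_k/q_k = 20/1
…
k=3  a_k=1  p_k/q_k = 104/5
k=4  a_k=1  p_k/q_k = 187/9
…
k=6  a_k=3  p_k/q_k = 1060/51
k=7  a_k=1  p_k/q_k = 1351/65
→ (1351, 65).  Check: 1351²=1825201, 432·65²=1825200, difference 1.
(1351+65√432)^2 = 3650401 + 175630√432

1351 65
3650401 175630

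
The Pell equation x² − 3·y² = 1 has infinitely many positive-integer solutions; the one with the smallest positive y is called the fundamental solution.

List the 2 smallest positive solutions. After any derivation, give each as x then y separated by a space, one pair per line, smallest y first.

[1; 1,2] for √3; ℓ=2 ⇒ convergent index 1
k=0  a_k=1  p_k/q_k = 1/1
k=1  a_k=1  p_k/q_k = 2/1
→ (2, 1).  Check: 2²=4, 3·1²=3, difference 1.
(x_2, y_2) = (2·2 + 3·1·1, 2·1 + 1·2) = (7, 4)

2 1
7 4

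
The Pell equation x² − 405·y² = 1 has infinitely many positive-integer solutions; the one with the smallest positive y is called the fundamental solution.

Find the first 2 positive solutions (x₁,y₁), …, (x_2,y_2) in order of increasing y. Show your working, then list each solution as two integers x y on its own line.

161 8
51841 2576

[20; 8,40] for √405; ℓ=2 ⇒ convergent index 1
a_0=20:  p_0=20·1+0=20,  q_0=20·0+1=1
a_1=8:  p_1=8·20+1=161,  q_1=8·1+0=8
fundamental: x₁=161, y₁=8  (since 25921 − 405·64 = 1)
n=2: (161,8)∘(161,8) = (161·161+405·8·8, 161·8+8·161) = (51841,2576)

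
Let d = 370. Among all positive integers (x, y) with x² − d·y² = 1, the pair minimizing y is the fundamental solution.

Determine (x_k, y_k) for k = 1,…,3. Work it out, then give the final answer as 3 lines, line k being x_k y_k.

213859 11118
91471343761 4755368724
39123940210553539 2033956799880714

[19; 4,4,38] for √370; ℓ=3 ⇒ convergent index 5
step 0: (19, 1)  from 19·(1,0) + (0,1)
…
step 2: (327, 17)  from 4·(77,4) + (19,1)
step 3: (12503, 650)  from 38·(327,17) + (77,4)
step 4: (50339, 2617)  from 4·(12503,650) + (327,17)
step 5: (213859, 11118)  from 4·(50339,2617) + (12503,650)
→ (213859, 11118).  Check: 213859²=45735671881, 370·11118²=45735671880, difference 1.
(x_2, y_2) = (213859·213859 + 370·11118·11118, 213859·11118 + 11118·213859) = (91471343761, 4755368724)
(x_3, y_3) = (213859·91471343761 + 370·11118·4755368724, 213859·4755368724 + 11118·91471343761) = (39123940210553539, 2033956799880714)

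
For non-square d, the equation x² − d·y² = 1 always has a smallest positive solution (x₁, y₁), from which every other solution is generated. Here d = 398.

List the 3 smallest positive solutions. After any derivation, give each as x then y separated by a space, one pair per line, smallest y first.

399 20
318401 15960
254083599 12736060

d=398: √d = [19; 1,18,1,38] (ℓ=4, even), read p_3/q_3
k=0  a_k=19  p_k/q_k = 19/1
k=1  a_k=1  p_k/q_k = 20/1
k=2  a_k=18  p_k/q_k = 379/19
k=3  a_k=1  p_k/q_k = 399/20
fundamental: x₁=399, y₁=20  (since 159201 − 398·400 = 1)
(x_2, y_2) = (399·399 + 398·20·20, 399·20 + 20·399) = (318401, 15960)
(x_3, y_3) = (399·318401 + 398·20·15960, 399·15960 + 20·318401) = (254083599, 12736060)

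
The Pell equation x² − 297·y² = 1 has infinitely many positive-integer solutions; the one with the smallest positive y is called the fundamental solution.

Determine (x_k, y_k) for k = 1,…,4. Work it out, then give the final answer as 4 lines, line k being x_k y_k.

d=297: √d = [17; 4,3,1,1,2,1,1,3,4,34] (ℓ=10, even), read p_9/q_9
a_0=17:  p_0=17·1+0=17,  q_0=17·0+1=1
a_1=4:  p_1=4·17+1=69,  q_1=4·1+0=4
a_2=3:  p_2=3·69+17=224,  q_2=3·4+1=13
a_3=1:  p_3=1·224+69=293,  q_3=1·13+4=17
a_4=1:  p_4=1·293+224=517,  q_4=1·17+13=30
a_5=2:  p_5=2·517+293=1327,  q_5=2·30+17=77
a_6=1:  p_6=1·1327+517=1844,  q_6=1·77+30=107
a_7=1:  p_7=1·1844+1327=3171,  q_7=1·107+77=184
a_8=3:  p_8=3·3171+1844=11357,  q_8=3·184+107=659
a_9=4:  p_9=4·11357+3171=48599,  q_9=4·659+184=2820
fundamental: x₁=48599, y₁=2820  (since 2361862801 − 297·7952400 = 1)
n=2: (48599,2820)∘(48599,2820) = (48599·48599+297·2820·2820, 48599·2820+2820·48599) = (4723725601,274098360)
n=3: (4723725601,274098360)∘(48599,2820) = (48599·4723725601+297·2820·274098360, 48599·274098360+2820·4723725601) = (459136680917399,26641812392460)
n=4: (459136680917399,26641812392460)∘(48599,2820) = (48599·459136680917399+297·2820·26641812392460, 48599·26641812392460+2820·459136680917399) = (44627167107085622401,2589530880648228720)

48599 2820
4723725601 274098360
459136680917399 26641812392460
44627167107085622401 2589530880648228720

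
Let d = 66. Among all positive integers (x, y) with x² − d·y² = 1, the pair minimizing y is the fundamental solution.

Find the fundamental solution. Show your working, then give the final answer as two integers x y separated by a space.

65 8

√66 = [8; 8,16, …], period ℓ=2 (even) → k=1
a_0=8:  p_0=8·1+0=8,  q_0=8·0+1=1
a_1=8:  p_1=8·8+1=65,  q_1=8·1+0=8
→ (65, 8).  Check: 65²=4225, 66·8²=4224, difference 1.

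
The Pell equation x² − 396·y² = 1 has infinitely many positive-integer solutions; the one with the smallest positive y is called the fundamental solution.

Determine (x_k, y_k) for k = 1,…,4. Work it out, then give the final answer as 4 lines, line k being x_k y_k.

199 10
79201 3980
31521799 1584030
12545596801 630439960

√396 = [19; 1,8,1,38, …], period ℓ=4 (even) → k=3
a_0=19:  p_0=19·1+0=19,  q_0=19·0+1=1
…
a_2=8:  p_2=8·20+19=179,  q_2=8·1+1=9
a_3=1:  p_3=1·179+20=199,  q_3=1·9+1=10
fundamental: x₁=199, y₁=10  (since 39601 − 396·100 = 1)
n=2: (199,10)∘(199,10) = (199·199+396·10·10, 199·10+10·199) = (79201,3980)
n=3: (79201,3980)∘(199,10) = (199·79201+396·10·3980, 199·3980+10·79201) = (31521799,1584030)
n=4: (31521799,1584030)∘(199,10) = (199·31521799+396·10·1584030, 199·1584030+10·31521799) = (12545596801,630439960)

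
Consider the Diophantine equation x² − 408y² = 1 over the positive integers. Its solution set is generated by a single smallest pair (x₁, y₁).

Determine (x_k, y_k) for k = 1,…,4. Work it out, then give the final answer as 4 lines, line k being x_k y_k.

101 5
20401 1010
4120901 204015
832401601 41210020

√408 = [20; 5,40, …], period ℓ=2 (even) → k=1
step 0: (20, 1)  from 20·(1,0) + (0,1)
step 1: (101, 5)  from 5·(20,1) + (1,0)
fundamental: x₁=101, y₁=5  (since 10201 − 408·25 = 1)
k=2:  x_2 = 101·101+408·5·5 = 20401,  y_2 = 101·5+5·101 = 1010
k=3:  x_3 = 101·20401+408·5·1010 = 4120901,  y_3 = 101·1010+5·20401 = 204015
k=4:  x_4 = 101·4120901+408·5·204015 = 832401601,  y_4 = 101·204015+5·4120901 = 41210020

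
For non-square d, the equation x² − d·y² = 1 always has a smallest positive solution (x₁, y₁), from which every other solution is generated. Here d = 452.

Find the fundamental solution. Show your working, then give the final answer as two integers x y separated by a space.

√452 = [21; 3,1,5,3,10,3,5,1,3,42, …], period ℓ=10 (even) → k=9
a_0=21:  p_0=21·1+0=21,  q_0=21·0+1=1
a_1=3:  p_1=3·21+1=64,  q_1=3·1+0=3
a_2=1:  p_2=1·64+21=85,  q_2=1·3+1=4
…
a_5=10:  p_5=10·1552+489=16009,  q_5=10·73+23=753
a_6=3:  p_6=3·16009+1552=49579,  q_6=3·753+73=2332
…
a_8=1:  p_8=1·263904+49579=313483,  q_8=1·12413+2332=14745
a_9=3:  p_9=3·313483+263904=1204353,  q_9=3·14745+12413=56648
(x₁, y₁) = (1204353, 56648);  1204353² − 452·56648² = 1 ✓

1204353 56648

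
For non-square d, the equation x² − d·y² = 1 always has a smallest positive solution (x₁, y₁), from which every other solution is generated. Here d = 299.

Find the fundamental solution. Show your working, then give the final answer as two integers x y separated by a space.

√299 → a₀=17, period (3,2,3,34); ℓ=4 even so k=3
step 0: (17, 1)  from 17·(1,0) + (0,1)
…
step 2: (121, 7)  from 2·(52,3) + (17,1)
step 3: (415, 24)  from 3·(121,7) + (52,3)
(x₁, y₁) = (415, 24);  415² − 299·24² = 1 ✓

415 24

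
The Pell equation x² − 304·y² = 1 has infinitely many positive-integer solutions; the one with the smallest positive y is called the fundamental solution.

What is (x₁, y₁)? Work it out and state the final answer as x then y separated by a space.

d=304: √d = [17; 2,3,2,1,1,1,1,1,2,3,2,34] (ℓ=12, even), read p_11/q_11
k=0  a_k=17  p_k/q_k = 17/1
…
k=3  a_k=2  p_k/q_k = 279/16
…
k=6  a_k=1  p_k/q_k = 1081/62
…
k=10  a_k=3  p_k/q_k = 25177/1444
k=11  a_k=2  p_k/q_k = 57799/3315
→ (57799, 3315).  Check: 57799²=3340724401, 304·3315²=3340724400, difference 1.

57799 3315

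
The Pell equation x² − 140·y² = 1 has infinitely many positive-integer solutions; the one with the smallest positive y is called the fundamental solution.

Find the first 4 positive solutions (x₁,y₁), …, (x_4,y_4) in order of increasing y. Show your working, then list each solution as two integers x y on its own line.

√140 → a₀=11, period (1,4,1,22); ℓ=4 even so k=3
i=0: a=11 ⇒ p=11, q=1
i=1: a=1 ⇒ p=12, q=1
i=2: a=4 ⇒ p=59, q=5
i=3: a=1 ⇒ p=71, q=6
→ (71, 6).  Check: 71²=5041, 140·6²=5040, difference 1.
k=2:  x_2 = 71·71+140·6·6 = 10081,  y_2 = 71·6+6·71 = 852
k=3:  x_3 = 71·10081+140·6·852 = 1431431,  y_3 = 71·852+6·10081 = 120978
k=4:  x_4 = 71·1431431+140·6·120978 = 203253121,  y_4 = 71·120978+6·1431431 = 17178024

71 6
10081 852
1431431 120978
203253121 17178024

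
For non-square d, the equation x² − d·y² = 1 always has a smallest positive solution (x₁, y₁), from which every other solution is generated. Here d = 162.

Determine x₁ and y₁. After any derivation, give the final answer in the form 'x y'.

√162 → a₀=12, period (1,2,1,2,12,2,1,2,1,24); ℓ=10 even so k=9
i=0: a=12 ⇒ p=12, q=1
i=1: a=1 ⇒ p=13, q=1
i=2: a=2 ⇒ p=38, q=3
…
i=4: a=2 ⇒ p=140, q=11
i=5: a=12 ⇒ p=1731, q=136
i=6: a=2 ⇒ p=3602, q=283
…
i=8: a=2 ⇒ p=14268, q=1121
i=9: a=1 ⇒ p=19601, q=1540
(x₁, y₁) = (19601, 1540);  19601² − 162·1540² = 1 ✓

19601 1540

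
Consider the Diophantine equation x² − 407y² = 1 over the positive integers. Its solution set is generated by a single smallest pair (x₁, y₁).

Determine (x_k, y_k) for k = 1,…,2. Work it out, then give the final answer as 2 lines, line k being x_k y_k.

2663 132
14183137 703032

d=407: √d = [20; 5,1,2,1,5,40] (ℓ=6, even), read p_5/q_5
i=0: a=20 ⇒ p=20, q=1
…
i=2: a=1 ⇒ p=121, q=6
…
i=4: a=1 ⇒ p=464, q=23
i=5: a=5 ⇒ p=2663, q=132
fundamental: x₁=2663, y₁=132  (since 7091569 − 407·17424 = 1)
(2663+132√407)^2 = 14183137 + 703032√407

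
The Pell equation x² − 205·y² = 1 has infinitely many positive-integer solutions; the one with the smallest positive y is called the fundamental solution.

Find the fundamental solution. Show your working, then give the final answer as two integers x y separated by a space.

√205 = [14; 3,6,1,4,1,6,3,28, …], period ℓ=8 (even) → k=7
k=0  a_k=14  p_k/q_k = 14/1
k=1  a_k=3  p_k/q_k = 43/3
k=2  a_k=6  p_k/q_k = 272/19
k=3  a_k=1  p_k/q_k = 315/22
k=4  a_k=4  p_k/q_k = 1532/107
k=5  a_k=1  p_k/q_k = 1847/129
k=6  a_k=6  p_k/q_k = 12614/881
k=7  a_k=3  p_k/q_k = 39689/2772
fundamental: x₁=39689, y₁=2772  (since 1575216721 − 205·7683984 = 1)

39689 2772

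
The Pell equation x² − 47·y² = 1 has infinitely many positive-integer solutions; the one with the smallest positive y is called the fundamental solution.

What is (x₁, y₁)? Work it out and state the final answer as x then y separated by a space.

48 7

√47 → a₀=6, period (1,5,1,12); ℓ=4 even so k=3
a_0=6:  p_0=6·1+0=6,  q_0=6·0+1=1
…
a_2=5:  p_2=5·7+6=41,  q_2=5·1+1=6
a_3=1:  p_3=1·41+7=48,  q_3=1·6+1=7
fundamental: x₁=48, y₁=7  (since 2304 − 47·49 = 1)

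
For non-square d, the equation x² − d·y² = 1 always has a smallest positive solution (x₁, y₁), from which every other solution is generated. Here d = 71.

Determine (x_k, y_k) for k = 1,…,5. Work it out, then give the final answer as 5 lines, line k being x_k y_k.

3480 413
24220799 2874480
168576757560 20006380387
1173294208396801 139244404619040
8166127521864977400 969141036142138013

d=71: √d = [8; 2,2,1,7,1,2,2,16] (ℓ=8, even), read p_7/q_7
k=0  a_k=8  p_k/q_k = 8/1
k=1  a_k=2  p_k/q_k = 17/2
…
k=3  a_k=1  p_k/q_k = 59/7
k=4  a_k=7  p_k/q_k = 455/54
k=5  a_k=1  p_k/q_k = 514/61
k=6  a_k=2  p_k/q_k = 1483/176
k=7  a_k=2  p_k/q_k = 3480/413
(x₁, y₁) = (3480, 413);  3480² − 71·413² = 1 ✓
k=2:  x_2 = 3480·3480+71·413·413 = 24220799,  y_2 = 3480·413+413·3480 = 2874480
k=3:  x_3 = 3480·24220799+71·413·2874480 = 168576757560,  y_3 = 3480·2874480+413·24220799 = 20006380387
k=4:  x_4 = 3480·168576757560+71·413·20006380387 = 1173294208396801,  y_4 = 3480·20006380387+413·168576757560 = 139244404619040
k=5:  x_5 = 3480·1173294208396801+71·413·139244404619040 = 8166127521864977400,  y_5 = 3480·139244404619040+413·1173294208396801 = 969141036142138013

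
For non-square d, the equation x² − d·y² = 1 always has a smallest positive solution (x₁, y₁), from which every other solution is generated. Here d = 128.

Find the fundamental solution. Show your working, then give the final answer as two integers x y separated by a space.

577 51

[11; 3,5,3,22] for √128; ℓ=4 ⇒ convergent index 3
a_0=11:  p_0=11·1+0=11,  q_0=11·0+1=1
…
a_2=5:  p_2=5·34+11=181,  q_2=5·3+1=16
a_3=3:  p_3=3·181+34=577,  q_3=3·16+3=51
fundamental: x₁=577, y₁=51  (since 332929 − 128·2601 = 1)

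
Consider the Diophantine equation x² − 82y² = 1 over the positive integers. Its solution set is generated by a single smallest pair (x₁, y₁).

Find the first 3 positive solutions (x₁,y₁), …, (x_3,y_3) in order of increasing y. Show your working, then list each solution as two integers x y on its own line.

d=82: √d = [9; 18] (ℓ=1, odd), read p_1/q_1
step 0: (9, 1)  from 9·(1,0) + (0,1)
step 1: (163, 18)  from 18·(9,1) + (1,0)
(x₁, y₁) = (163, 18);  163² − 82·18² = 1 ✓
n=2: (163,18)∘(163,18) = (163·163+82·18·18, 163·18+18·163) = (53137,5868)
n=3: (53137,5868)∘(163,18) = (163·53137+82·18·5868, 163·5868+18·53137) = (17322499,1912950)

163 18
53137 5868
17322499 1912950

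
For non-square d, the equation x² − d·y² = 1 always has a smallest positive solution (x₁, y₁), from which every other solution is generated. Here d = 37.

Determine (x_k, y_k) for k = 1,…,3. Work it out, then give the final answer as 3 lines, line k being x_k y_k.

√37 = [6; 12, …], period ℓ=1 (odd) → k=1
a_0=6:  p_0=6·1+0=6,  q_0=6·0+1=1
a_1=12:  p_1=12·6+1=73,  q_1=12·1+0=12
(x₁, y₁) = (73, 12);  73² − 37·12² = 1 ✓
(x_2, y_2) = (73·73 + 37·12·12, 73·12 + 12·73) = (10657, 1752)
(x_3, y_3) = (73·10657 + 37·12·1752, 73·1752 + 12·10657) = (1555849, 255780)

73 12
10657 1752
1555849 255780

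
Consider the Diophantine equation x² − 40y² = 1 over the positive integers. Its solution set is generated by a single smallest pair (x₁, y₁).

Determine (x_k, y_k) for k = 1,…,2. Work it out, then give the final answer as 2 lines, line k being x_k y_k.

√40 = [6; 3,12, …], period ℓ=2 (even) → k=1
a_0=6:  p_0=6·1+0=6,  q_0=6·0+1=1
a_1=3:  p_1=3·6+1=19,  q_1=3·1+0=3
fundamental: x₁=19, y₁=3  (since 361 − 40·9 = 1)
k=2:  x_2 = 19·19+40·3·3 = 721,  y_2 = 19·3+3·19 = 114

19 3
721 114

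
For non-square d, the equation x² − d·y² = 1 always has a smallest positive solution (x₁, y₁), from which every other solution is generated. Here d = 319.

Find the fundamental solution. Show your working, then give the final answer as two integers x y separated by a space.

[17; 1,6,5,1,4,…,6,1,34] for √319; ℓ=14 ⇒ convergent index 13
a_0=17:  p_0=17·1+0=17,  q_0=17·0+1=1
a_1=1:  p_1=1·17+1=18,  q_1=1·1+0=1
a_2=6:  p_2=6·18+17=125,  q_2=6·1+1=7
a_3=5:  p_3=5·125+18=643,  q_3=5·7+1=36
a_4=1:  p_4=1·643+125=768,  q_4=1·36+7=43
a_5=4:  p_5=4·768+643=3715,  q_5=4·43+36=208
…
a_7=1:  p_7=1·11913+3715=15628,  q_7=1·667+208=875
…
a_10=1:  p_10=1·250816+58797=309613,  q_10=1·14043+3292=17335
a_11=5:  p_11=5·309613+250816=1798881,  q_11=5·17335+14043=100718
a_12=6:  p_12=6·1798881+309613=11102899,  q_12=6·100718+17335=621643
a_13=1:  p_13=1·11102899+1798881=12901780,  q_13=1·621643+100718=722361
→ (12901780, 722361).  Check: 12901780²=166455927168400, 319·722361²=166455927168399, difference 1.

12901780 722361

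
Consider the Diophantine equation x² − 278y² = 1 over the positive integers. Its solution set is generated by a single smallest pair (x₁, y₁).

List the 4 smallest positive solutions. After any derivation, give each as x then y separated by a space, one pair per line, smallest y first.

2501 150
12510001 750300
62575022501 3753000450
313000250040001 18772507500600

√278 = [16; 1,2,16,2,1,32, …], period ℓ=6 (even) → k=5
k=0  a_k=16  p_k/q_k = 16/1
…
k=4  a_k=2  p_k/q_k = 1684/101
k=5  a_k=1  p_k/q_k = 2501/150
(x₁, y₁) = (2501, 150);  2501² − 278·150² = 1 ✓
k=2:  x_2 = 2501·2501+278·150·150 = 12510001,  y_2 = 2501·150+150·2501 = 750300
k=3:  x_3 = 2501·12510001+278·150·750300 = 62575022501,  y_3 = 2501·750300+150·12510001 = 3753000450
k=4:  x_4 = 2501·62575022501+278·150·3753000450 = 313000250040001,  y_4 = 2501·3753000450+150·62575022501 = 18772507500600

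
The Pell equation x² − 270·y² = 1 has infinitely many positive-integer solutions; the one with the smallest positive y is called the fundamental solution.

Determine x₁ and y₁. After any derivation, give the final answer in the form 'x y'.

[16; 2,3,6,3,2,32] for √270; ℓ=6 ⇒ convergent index 5
i=0: a=16 ⇒ p=16, q=1
i=1: a=2 ⇒ p=33, q=2
i=2: a=3 ⇒ p=115, q=7
i=3: a=6 ⇒ p=723, q=44
i=4: a=3 ⇒ p=2284, q=139
i=5: a=2 ⇒ p=5291, q=322
→ (5291, 322).  Check: 5291²=27994681, 270·322²=27994680, difference 1.

5291 322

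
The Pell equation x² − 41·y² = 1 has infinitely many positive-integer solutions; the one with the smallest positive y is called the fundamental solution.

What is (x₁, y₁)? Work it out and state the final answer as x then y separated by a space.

√41 → a₀=6, period (2,2,12); ℓ=3 odd so k=5
step 0: (6, 1)  from 6·(1,0) + (0,1)
step 1: (13, 2)  from 2·(6,1) + (1,0)
…
step 3: (397, 62)  from 12·(32,5) + (13,2)
step 4: (826, 129)  from 2·(397,62) + (32,5)
step 5: (2049, 320)  from 2·(826,129) + (397,62)
→ (2049, 320).  Check: 2049²=4198401, 41·320²=4198400, difference 1.

2049 320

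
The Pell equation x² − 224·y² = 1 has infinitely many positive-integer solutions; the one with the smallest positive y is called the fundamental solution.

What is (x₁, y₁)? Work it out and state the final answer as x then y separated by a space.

√224 → a₀=14, period (1,28); ℓ=2 even so k=1
step 0: (14, 1)  from 14·(1,0) + (0,1)
step 1: (15, 1)  from 1·(14,1) + (1,0)
fundamental: x₁=15, y₁=1  (since 225 − 224·1 = 1)

15 1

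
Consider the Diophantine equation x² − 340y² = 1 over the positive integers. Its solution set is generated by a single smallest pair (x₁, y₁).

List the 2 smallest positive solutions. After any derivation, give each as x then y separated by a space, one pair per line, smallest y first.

[18; 2,3,1,1,1,…,3,2,36] for √340; ℓ=14 ⇒ convergent index 13
a_0=18:  p_0=18·1+0=18,  q_0=18·0+1=1
a_1=2:  p_1=2·18+1=37,  q_1=2·1+0=2
a_2=3:  p_2=3·37+18=129,  q_2=3·2+1=7
a_3=1:  p_3=1·129+37=166,  q_3=1·7+2=9
a_4=1:  p_4=1·166+129=295,  q_4=1·9+7=16
…
a_7=8:  p_7=8·756+461=6509,  q_7=8·41+25=353
…
a_11=1:  p_11=1·21039+13774=34813,  q_11=1·1141+747=1888
a_12=3:  p_12=3·34813+21039=125478,  q_12=3·1888+1141=6805
a_13=2:  p_13=2·125478+34813=285769,  q_13=2·6805+1888=15498
→ (285769, 15498).  Check: 285769²=81663921361, 340·15498²=81663921360, difference 1.
(285769+15498√340)^2 = 163327842721 + 8857695924√340

285769 15498
163327842721 8857695924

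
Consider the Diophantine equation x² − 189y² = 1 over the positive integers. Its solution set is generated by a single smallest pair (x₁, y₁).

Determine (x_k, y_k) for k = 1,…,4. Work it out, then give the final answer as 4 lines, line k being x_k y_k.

√189 → a₀=13, period (1,2,1,26); ℓ=4 even so k=3
k=0  a_k=13  p_k/q_k = 13/1
k=1  a_k=1  p_k/q_k = 14/1
k=2  a_k=2  p_k/q_k = 41/3
k=3  a_k=1  p_k/q_k = 55/4
fundamental: x₁=55, y₁=4  (since 3025 − 189·16 = 1)
k=2:  x_2 = 55·55+189·4·4 = 6049,  y_2 = 55·4+4·55 = 440
k=3:  x_3 = 55·6049+189·4·440 = 665335,  y_3 = 55·440+4·6049 = 48396
k=4:  x_4 = 55·665335+189·4·48396 = 73180801,  y_4 = 55·48396+4·665335 = 5323120

55 4
6049 440
665335 48396
73180801 5323120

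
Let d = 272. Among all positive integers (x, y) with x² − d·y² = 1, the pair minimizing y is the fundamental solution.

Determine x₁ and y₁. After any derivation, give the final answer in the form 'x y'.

33 2

[16; 2,32] for √272; ℓ=2 ⇒ convergent index 1
k=0  a_k=16  p_k/q_k = 16/1
k=1  a_k=2  p_k/q_k = 33/2
→ (33, 2).  Check: 33²=1089, 272·2²=1088, difference 1.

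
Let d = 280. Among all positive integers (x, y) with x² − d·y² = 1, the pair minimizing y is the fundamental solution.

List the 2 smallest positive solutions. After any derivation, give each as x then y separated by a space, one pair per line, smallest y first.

√280 = [16; 1,2,1,2,1,32, …], period ℓ=6 (even) → k=5
step 0: (16, 1)  from 16·(1,0) + (0,1)
…
step 3: (67, 4)  from 1·(50,3) + (17,1)
step 4: (184, 11)  from 2·(67,4) + (50,3)
step 5: (251, 15)  from 1·(184,11) + (67,4)
→ (251, 15).  Check: 251²=63001, 280·15²=63000, difference 1.
(x_2, y_2) = (251·251 + 280·15·15, 251·15 + 15·251) = (126001, 7530)

251 15
126001 7530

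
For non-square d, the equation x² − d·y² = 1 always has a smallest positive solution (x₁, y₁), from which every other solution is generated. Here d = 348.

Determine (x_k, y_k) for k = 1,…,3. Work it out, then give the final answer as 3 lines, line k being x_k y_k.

1567 84
4910977 263256
15391000351 825044220

√348 = [18; 1,1,1,8,1,1,1,36, …], period ℓ=8 (even) → k=7
step 0: (18, 1)  from 18·(1,0) + (0,1)
step 1: (19, 1)  from 1·(18,1) + (1,0)
step 2: (37, 2)  from 1·(19,1) + (18,1)
…
step 4: (485, 26)  from 8·(56,3) + (37,2)
…
step 6: (1026, 55)  from 1·(541,29) + (485,26)
step 7: (1567, 84)  from 1·(1026,55) + (541,29)
(x₁, y₁) = (1567, 84);  1567² − 348·84² = 1 ✓
(1567+84√348)^2 = 4910977 + 263256√348
(1567+84√348)^3 = 15391000351 + 825044220√348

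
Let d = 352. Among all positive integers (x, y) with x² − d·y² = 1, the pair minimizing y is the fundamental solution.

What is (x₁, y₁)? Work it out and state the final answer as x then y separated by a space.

√352 → a₀=18, period (1,3,5,9,5,3,1,36); ℓ=8 even so k=7
a_0=18:  p_0=18·1+0=18,  q_0=18·0+1=1
…
a_2=3:  p_2=3·19+18=75,  q_2=3·1+1=4
a_3=5:  p_3=5·75+19=394,  q_3=5·4+1=21
a_4=9:  p_4=9·394+75=3621,  q_4=9·21+4=193
a_5=5:  p_5=5·3621+394=18499,  q_5=5·193+21=986
a_6=3:  p_6=3·18499+3621=59118,  q_6=3·986+193=3151
a_7=1:  p_7=1·59118+18499=77617,  q_7=1·3151+986=4137
fundamental: x₁=77617, y₁=4137  (since 6024398689 − 352·17114769 = 1)

77617 4137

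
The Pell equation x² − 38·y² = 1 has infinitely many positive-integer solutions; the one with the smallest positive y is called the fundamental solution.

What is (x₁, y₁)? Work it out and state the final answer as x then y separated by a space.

[6; 6,12] for √38; ℓ=2 ⇒ convergent index 1
step 0: (6, 1)  from 6·(1,0) + (0,1)
step 1: (37, 6)  from 6·(6,1) + (1,0)
→ (37, 6).  Check: 37²=1369, 38·6²=1368, difference 1.

37 6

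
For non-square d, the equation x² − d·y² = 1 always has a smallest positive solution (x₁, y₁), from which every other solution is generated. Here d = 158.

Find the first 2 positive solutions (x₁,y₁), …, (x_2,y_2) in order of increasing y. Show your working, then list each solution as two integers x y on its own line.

7743 616
119908097 9539376

√158 = [12; 1,1,3,12,3,1,1,24, …], period ℓ=8 (even) → k=7
a_0=12:  p_0=12·1+0=12,  q_0=12·0+1=1
a_1=1:  p_1=1·12+1=13,  q_1=1·1+0=1
…
a_4=12:  p_4=12·88+25=1081,  q_4=12·7+2=86
a_5=3:  p_5=3·1081+88=3331,  q_5=3·86+7=265
a_6=1:  p_6=1·3331+1081=4412,  q_6=1·265+86=351
a_7=1:  p_7=1·4412+3331=7743,  q_7=1·351+265=616
fundamental: x₁=7743, y₁=616  (since 59954049 − 158·379456 = 1)
n=2: (7743,616)∘(7743,616) = (7743·7743+158·616·616, 7743·616+616·7743) = (119908097,9539376)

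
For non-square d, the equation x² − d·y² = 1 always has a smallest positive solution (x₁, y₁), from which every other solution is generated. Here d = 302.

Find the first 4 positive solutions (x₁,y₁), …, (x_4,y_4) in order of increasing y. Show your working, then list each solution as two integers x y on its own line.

4276623 246092
36579008568257 2104885414632
312869258720405635599 18003602753159249380
2676047735673238042056036097 153989243234046232237072848

[17; 2,1,1,1,4,…,1,2,34] for √302; ℓ=16 ⇒ convergent index 15
a_0=17:  p_0=17·1+0=17,  q_0=17·0+1=1
a_1=2:  p_1=2·17+1=35,  q_1=2·1+0=2
a_2=1:  p_2=1·35+17=52,  q_2=1·2+1=3
a_3=1:  p_3=1·52+35=87,  q_3=1·3+2=5
a_4=1:  p_4=1·87+52=139,  q_4=1·5+3=8
a_5=4:  p_5=4·139+87=643,  q_5=4·8+5=37
a_6=2:  p_6=2·643+139=1425,  q_6=2·37+8=82
a_7=1:  p_7=1·1425+643=2068,  q_7=1·82+37=119
a_8=16:  p_8=16·2068+1425=34513,  q_8=16·119+82=1986
a_9=1:  p_9=1·34513+2068=36581,  q_9=1·1986+119=2105
a_10=2:  p_10=2·36581+34513=107675,  q_10=2·2105+1986=6196
a_11=4:  p_11=4·107675+36581=467281,  q_11=4·6196+2105=26889
…
a_13=1:  p_13=1·574956+467281=1042237,  q_13=1·33085+26889=59974
a_14=1:  p_14=1·1042237+574956=1617193,  q_14=1·59974+33085=93059
a_15=2:  p_15=2·1617193+1042237=4276623,  q_15=2·93059+59974=246092
(x₁, y₁) = (4276623, 246092);  4276623² − 302·246092² = 1 ✓
(x_2, y_2) = (4276623·4276623 + 302·246092·246092, 4276623·246092 + 246092·4276623) = (36579008568257, 2104885414632)
(x_3, y_3) = (4276623·36579008568257 + 302·246092·2104885414632, 4276623·2104885414632 + 246092·36579008568257) = (312869258720405635599, 18003602753159249380)
(x_4, y_4) = (4276623·312869258720405635599 + 302·246092·18003602753159249380, 4276623·18003602753159249380 + 246092·312869258720405635599) = (2676047735673238042056036097, 153989243234046232237072848)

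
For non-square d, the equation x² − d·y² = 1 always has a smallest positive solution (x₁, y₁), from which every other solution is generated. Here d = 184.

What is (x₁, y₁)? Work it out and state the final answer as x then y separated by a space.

[13; 1,1,3,2,1,2,1,2,3,1,1,26] for √184; ℓ=12 ⇒ convergent index 11
k=0  a_k=13  p_k/q_k = 13/1
…
k=2  a_k=1  p_k/q_k = 27/2
k=3  a_k=3  p_k/q_k = 95/7
k=4  a_k=2  p_k/q_k = 217/16
…
k=9  a_k=3  p_k/q_k = 10594/781
k=10  a_k=1  p_k/q_k = 13741/1013
k=11  a_k=1  p_k/q_k = 24335/1794
→ (24335, 1794).  Check: 24335²=592192225, 184·1794²=592192224, difference 1.

24335 1794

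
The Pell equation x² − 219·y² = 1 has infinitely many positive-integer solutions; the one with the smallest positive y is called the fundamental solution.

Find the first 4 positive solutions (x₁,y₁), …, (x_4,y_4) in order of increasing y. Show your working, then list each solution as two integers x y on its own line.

√219 = [14; 1,3,1,28, …], period ℓ=4 (even) → k=3
k=0  a_k=14  p_k/q_k = 14/1
…
k=2  a_k=3  p_k/q_k = 59/4
k=3  a_k=1  p_k/q_k = 74/5
(x₁, y₁) = (74, 5);  74² − 219·5² = 1 ✓
k=2:  x_2 = 74·74+219·5·5 = 10951,  y_2 = 74·5+5·74 = 740
k=3:  x_3 = 74·10951+219·5·740 = 1620674,  y_3 = 74·740+5·10951 = 109515
k=4:  x_4 = 74·1620674+219·5·109515 = 239848801,  y_4 = 74·109515+5·1620674 = 16207480

74 5
10951 740
1620674 109515
239848801 16207480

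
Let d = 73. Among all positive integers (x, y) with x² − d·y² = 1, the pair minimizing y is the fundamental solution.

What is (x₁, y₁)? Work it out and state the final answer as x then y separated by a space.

[8; 1,1,5,5,1,1,16] for √73; ℓ=7 ⇒ convergent index 13
a_0=8:  p_0=8·1+0=8,  q_0=8·0+1=1
…
a_2=1:  p_2=1·9+8=17,  q_2=1·1+1=2
…
a_5=1:  p_5=1·487+94=581,  q_5=1·57+11=68
a_6=1:  p_6=1·581+487=1068,  q_6=1·68+57=125
…
a_8=1:  p_8=1·17669+1068=18737,  q_8=1·2068+125=2193
a_9=1:  p_9=1·18737+17669=36406,  q_9=1·2193+2068=4261
…
a_12=1:  p_12=1·1040241+200767=1241008,  q_12=1·121751+23498=145249
a_13=1:  p_13=1·1241008+1040241=2281249,  q_13=1·145249+121751=267000
fundamental: x₁=2281249, y₁=267000  (since 5204097000001 − 73·71289000000 = 1)

2281249 267000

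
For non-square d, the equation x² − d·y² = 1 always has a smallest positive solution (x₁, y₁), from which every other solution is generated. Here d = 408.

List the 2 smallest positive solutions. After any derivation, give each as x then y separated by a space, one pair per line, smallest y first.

101 5
20401 1010

√408 = [20; 5,40, …], period ℓ=2 (even) → k=1
k=0  a_k=20  p_k/q_k = 20/1
k=1  a_k=5  p_k/q_k = 101/5
→ (101, 5).  Check: 101²=10201, 408·5²=10200, difference 1.
k=2:  x_2 = 101·101+408·5·5 = 20401,  y_2 = 101·5+5·101 = 1010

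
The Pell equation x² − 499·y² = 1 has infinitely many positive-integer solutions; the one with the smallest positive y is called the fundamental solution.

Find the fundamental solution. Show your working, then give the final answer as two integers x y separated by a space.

√499 = [22; 2,1,21,1,2,44, …], period ℓ=6 (even) → k=5
a_0=22:  p_0=22·1+0=22,  q_0=22·0+1=1
…
a_2=1:  p_2=1·45+22=67,  q_2=1·2+1=3
a_3=21:  p_3=21·67+45=1452,  q_3=21·3+2=65
a_4=1:  p_4=1·1452+67=1519,  q_4=1·65+3=68
a_5=2:  p_5=2·1519+1452=4490,  q_5=2·68+65=201
fundamental: x₁=4490, y₁=201  (since 20160100 − 499·40401 = 1)

4490 201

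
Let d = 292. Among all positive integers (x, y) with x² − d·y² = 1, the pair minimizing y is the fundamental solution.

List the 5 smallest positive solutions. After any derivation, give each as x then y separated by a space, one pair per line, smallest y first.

2281249 133500
10408194000001 609093483000
47487364308614281249 2778987798000400500
216661004683313632776000001 12679126270400622186966000
988515400545561595548925838281249 57848488250447518938990000667500

√292 = [17; 11,2,1,3,8,3,1,2,11,34, …], period ℓ=10 (even) → k=9
i=0: a=17 ⇒ p=17, q=1
i=1: a=11 ⇒ p=188, q=11
i=2: a=2 ⇒ p=393, q=23
i=3: a=1 ⇒ p=581, q=34
…
i=5: a=8 ⇒ p=17669, q=1034
…
i=7: a=1 ⇒ p=72812, q=4261
i=8: a=2 ⇒ p=200767, q=11749
i=9: a=11 ⇒ p=2281249, q=133500
(x₁, y₁) = (2281249, 133500);  2281249² − 292·133500² = 1 ✓
n=2: (2281249,133500)∘(2281249,133500) = (2281249·2281249+292·133500·133500, 2281249·133500+133500·2281249) = (10408194000001,609093483000)
n=3: (10408194000001,609093483000)∘(2281249,133500) = (2281249·10408194000001+292·133500·609093483000, 2281249·609093483000+133500·10408194000001) = (47487364308614281249,2778987798000400500)
n=4: (47487364308614281249,2778987798000400500)∘(2281249,133500) = (2281249·47487364308614281249+292·133500·2778987798000400500, 2281249·2778987798000400500+133500·47487364308614281249) = (216661004683313632776000001,12679126270400622186966000)
n=5: (216661004683313632776000001,12679126270400622186966000)∘(2281249,133500) = (2281249·216661004683313632776000001+292·133500·12679126270400622186966000, 2281249·12679126270400622186966000+133500·216661004683313632776000001) = (988515400545561595548925838281249,57848488250447518938990000667500)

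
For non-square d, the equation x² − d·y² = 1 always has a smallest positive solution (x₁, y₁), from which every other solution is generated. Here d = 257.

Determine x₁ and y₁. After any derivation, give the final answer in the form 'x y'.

513 32

d=257: √d = [16; 32] (ℓ=1, odd), read p_1/q_1
a_0=16:  p_0=16·1+0=16,  q_0=16·0+1=1
a_1=32:  p_1=32·16+1=513,  q_1=32·1+0=32
(x₁, y₁) = (513, 32);  513² − 257·32² = 1 ✓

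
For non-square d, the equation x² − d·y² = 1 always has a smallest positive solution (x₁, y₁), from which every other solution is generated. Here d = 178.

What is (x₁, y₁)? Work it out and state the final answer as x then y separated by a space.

√178 = [13; 2,1,12,1,2,26, …], period ℓ=6 (even) → k=5
step 0: (13, 1)  from 13·(1,0) + (0,1)
step 1: (27, 2)  from 2·(13,1) + (1,0)
step 2: (40, 3)  from 1·(27,2) + (13,1)
…
step 4: (547, 41)  from 1·(507,38) + (40,3)
step 5: (1601, 120)  from 2·(547,41) + (507,38)
→ (1601, 120).  Check: 1601²=2563201, 178·120²=2563200, difference 1.

1601 120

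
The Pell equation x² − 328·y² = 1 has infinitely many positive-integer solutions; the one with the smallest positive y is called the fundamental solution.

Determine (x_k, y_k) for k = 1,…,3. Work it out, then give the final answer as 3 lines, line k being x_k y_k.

√328 → a₀=18, period (9,36); ℓ=2 even so k=1
k=0  a_k=18  p_k/q_k = 18/1
k=1  a_k=9  p_k/q_k = 163/9
→ (163, 9).  Check: 163²=26569, 328·9²=26568, difference 1.
k=2:  x_2 = 163·163+328·9·9 = 53137,  y_2 = 163·9+9·163 = 2934
k=3:  x_3 = 163·53137+328·9·2934 = 17322499,  y_3 = 163·2934+9·53137 = 956475

163 9
53137 2934
17322499 956475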